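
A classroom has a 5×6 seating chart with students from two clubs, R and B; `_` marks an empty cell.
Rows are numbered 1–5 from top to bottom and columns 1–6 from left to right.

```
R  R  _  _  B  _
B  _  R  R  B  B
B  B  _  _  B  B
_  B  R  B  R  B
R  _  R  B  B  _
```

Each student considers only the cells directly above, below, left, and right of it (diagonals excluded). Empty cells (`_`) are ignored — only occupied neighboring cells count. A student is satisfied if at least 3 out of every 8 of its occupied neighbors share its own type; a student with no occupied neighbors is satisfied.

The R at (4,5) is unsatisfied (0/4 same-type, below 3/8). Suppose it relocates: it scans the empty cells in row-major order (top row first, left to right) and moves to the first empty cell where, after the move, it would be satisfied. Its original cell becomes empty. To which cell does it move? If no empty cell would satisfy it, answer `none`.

Vacating (4,5). Empty cells in order:
  (1,3): 2/2 same-type → satisfied — stop here.

(1,3)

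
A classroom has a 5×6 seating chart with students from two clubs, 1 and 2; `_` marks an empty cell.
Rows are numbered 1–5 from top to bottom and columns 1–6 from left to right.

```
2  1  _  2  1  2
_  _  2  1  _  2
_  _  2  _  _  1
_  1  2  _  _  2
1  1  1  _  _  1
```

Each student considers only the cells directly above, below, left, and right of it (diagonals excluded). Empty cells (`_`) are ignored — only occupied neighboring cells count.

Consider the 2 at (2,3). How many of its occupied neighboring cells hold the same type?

1

Occupied neighbors of (2,3): (3,3)=2, (2,4)=1.
Same type (2): 1 of 2.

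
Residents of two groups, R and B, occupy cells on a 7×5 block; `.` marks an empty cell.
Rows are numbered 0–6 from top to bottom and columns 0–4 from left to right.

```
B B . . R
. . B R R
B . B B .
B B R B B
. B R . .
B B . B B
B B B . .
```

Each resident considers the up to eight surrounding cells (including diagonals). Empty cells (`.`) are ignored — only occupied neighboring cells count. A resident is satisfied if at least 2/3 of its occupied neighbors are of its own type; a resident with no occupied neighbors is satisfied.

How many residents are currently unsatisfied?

5

(0,0)B 1/1 satisfied
(0,1)B 2/2 satisfied
(0,4)R 2/2 satisfied
(1,2)B 3/4 satisfied
(1,3)R 2/5 not
(1,4)R 2/3 satisfied
(2,0)B 2/2 satisfied
(2,2)B 4/6 satisfied
(2,3)B 4/7 not
(3,0)B 3/3 satisfied
(3,1)B 4/6 satisfied
(3,2)R 1/6 not
(3,3)B 3/5 not
(3,4)B 2/2 satisfied
(4,1)B 4/6 satisfied
(4,2)R 1/6 not
(5,0)B 4/4 satisfied
(5,1)B 5/6 satisfied
(5,3)B 2/3 satisfied
(5,4)B 1/1 satisfied
(6,0)B 3/3 satisfied
(6,1)B 4/4 satisfied
(6,2)B 3/3 satisfied
Unsatisfied: (1,3), (2,3), (3,2), (3,3), (4,2) — 5 in total.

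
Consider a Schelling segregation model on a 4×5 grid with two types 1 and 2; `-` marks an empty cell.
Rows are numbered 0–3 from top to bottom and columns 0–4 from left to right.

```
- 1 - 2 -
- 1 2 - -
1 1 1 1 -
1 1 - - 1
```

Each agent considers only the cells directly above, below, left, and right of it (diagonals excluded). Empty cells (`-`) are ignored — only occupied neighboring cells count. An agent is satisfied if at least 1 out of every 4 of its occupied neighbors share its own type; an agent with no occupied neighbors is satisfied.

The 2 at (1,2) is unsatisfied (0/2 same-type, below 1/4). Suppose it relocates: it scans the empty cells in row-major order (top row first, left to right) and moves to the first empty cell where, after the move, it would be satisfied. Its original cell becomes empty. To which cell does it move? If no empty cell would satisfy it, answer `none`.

Vacating (1,2). Empty cells in order:
  (0,0): 0/1 same-type → still unsatisfied.
  (0,2): 1/2 same-type → satisfied — stop here.

(0,2)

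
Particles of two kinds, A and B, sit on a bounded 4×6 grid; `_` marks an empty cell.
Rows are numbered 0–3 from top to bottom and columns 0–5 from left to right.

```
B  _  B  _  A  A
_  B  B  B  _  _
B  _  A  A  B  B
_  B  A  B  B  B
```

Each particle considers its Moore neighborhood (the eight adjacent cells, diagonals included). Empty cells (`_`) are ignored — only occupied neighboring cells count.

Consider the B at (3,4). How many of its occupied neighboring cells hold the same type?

Occupied neighbors of (3,4): (2,3)=A, (2,4)=B, (2,5)=B, (3,3)=B, (3,5)=B.
Same type (B): 4 of 5.

4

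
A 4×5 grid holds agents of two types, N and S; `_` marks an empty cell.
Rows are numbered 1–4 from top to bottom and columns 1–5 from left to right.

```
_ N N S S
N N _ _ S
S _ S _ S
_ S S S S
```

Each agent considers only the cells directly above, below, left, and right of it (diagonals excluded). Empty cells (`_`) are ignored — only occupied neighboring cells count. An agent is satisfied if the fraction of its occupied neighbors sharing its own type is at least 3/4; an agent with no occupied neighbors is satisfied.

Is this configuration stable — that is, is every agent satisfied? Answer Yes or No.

(1,2)N 2/2 ok
(1,3)N 1/2 unhappy
(1,4)S 1/2 unhappy
(1,5)S 2/2 ok
(2,1)N 1/2 unhappy
(2,2)N 2/2 ok
(2,5)S 2/2 ok
(3,1)S 0/1 unhappy
(3,3)S 1/1 ok
(3,5)S 2/2 ok
(4,2)S 1/1 ok
(4,3)S 3/3 ok
(4,4)S 2/2 ok
(4,5)S 2/2 ok
For instance (1,3) has only 1/2 same-type neighbors, below 3/4.

No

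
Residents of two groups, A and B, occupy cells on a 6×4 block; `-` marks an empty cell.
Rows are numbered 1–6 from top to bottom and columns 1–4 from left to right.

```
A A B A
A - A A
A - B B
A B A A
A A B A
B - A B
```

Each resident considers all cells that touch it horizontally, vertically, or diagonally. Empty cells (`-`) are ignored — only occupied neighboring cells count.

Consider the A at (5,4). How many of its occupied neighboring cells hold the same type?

3

Occupied neighbors of (5,4): (4,3)=A, (4,4)=A, (5,3)=B, (6,3)=A, (6,4)=B.
Same type (A): 3 of 5.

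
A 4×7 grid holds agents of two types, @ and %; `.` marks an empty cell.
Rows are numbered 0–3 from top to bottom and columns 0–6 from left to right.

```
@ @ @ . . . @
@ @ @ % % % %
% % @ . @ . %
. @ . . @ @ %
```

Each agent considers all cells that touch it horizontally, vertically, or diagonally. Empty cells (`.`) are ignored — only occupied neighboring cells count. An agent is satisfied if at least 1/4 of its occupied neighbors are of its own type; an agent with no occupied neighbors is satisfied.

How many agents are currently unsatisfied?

Row 0: (0,0)@ 3/3 ok · (0,1)@ 5/5 ok · (0,2)@ 3/4 ok · (0,6)@ 0/2 unhappy
Row 1: (1,0)@ 3/5 ok · (1,1)@ 6/8 ok · (1,2)@ 4/6 ok · (1,3)% 1/5 unhappy · (1,4)% 2/3 ok · (1,5)% 3/5 ok · (1,6)% 2/3 ok
Row 2: (2,0)% 1/4 ok · (2,1)% 1/6 unhappy · (2,2)@ 3/5 ok · (2,4)@ 2/5 ok · (2,6)% 3/4 ok
Row 3: (3,1)@ 1/3 ok · (3,4)@ 2/2 ok · (3,5)@ 2/4 ok · (3,6)% 1/2 ok
Unsatisfied: (0,6), (1,3), (2,1) — 3 in total.

3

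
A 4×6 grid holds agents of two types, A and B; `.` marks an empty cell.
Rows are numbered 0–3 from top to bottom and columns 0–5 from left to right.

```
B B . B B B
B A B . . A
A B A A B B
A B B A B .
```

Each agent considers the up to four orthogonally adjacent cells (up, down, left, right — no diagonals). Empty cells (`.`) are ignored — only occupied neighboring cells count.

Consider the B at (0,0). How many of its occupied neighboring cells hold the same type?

2

Occupied neighbors of (0,0): (1,0)=B, (0,1)=B.
Same type (B): 2 of 2.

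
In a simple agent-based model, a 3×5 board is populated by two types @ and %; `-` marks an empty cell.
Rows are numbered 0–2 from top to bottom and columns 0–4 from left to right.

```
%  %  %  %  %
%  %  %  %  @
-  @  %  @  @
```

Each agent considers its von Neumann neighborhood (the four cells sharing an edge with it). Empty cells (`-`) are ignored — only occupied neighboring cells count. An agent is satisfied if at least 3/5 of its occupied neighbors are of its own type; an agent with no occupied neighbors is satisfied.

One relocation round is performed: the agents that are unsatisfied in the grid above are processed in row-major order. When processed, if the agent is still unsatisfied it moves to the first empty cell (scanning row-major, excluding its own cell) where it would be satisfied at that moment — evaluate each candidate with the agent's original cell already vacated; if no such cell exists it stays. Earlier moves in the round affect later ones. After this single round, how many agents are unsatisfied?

6

Initially unsatisfied (in order): (0,4), (1,3), (1,4), (2,1), (2,2), (2,3).
  (0,4): no empty cell satisfies it; stays.
  (1,3): no empty cell satisfies it; stays.
  (1,4): no empty cell satisfies it; stays.
  (2,1): no empty cell satisfies it; stays.
  (2,2): no empty cell satisfies it; stays.
  (2,3): no empty cell satisfies it; stays.
Resulting grid:
% % % % %
% % % % @
- @ % @ @
Unsatisfied now: (0,4), (1,3), (1,4), (2,1), (2,2), (2,3).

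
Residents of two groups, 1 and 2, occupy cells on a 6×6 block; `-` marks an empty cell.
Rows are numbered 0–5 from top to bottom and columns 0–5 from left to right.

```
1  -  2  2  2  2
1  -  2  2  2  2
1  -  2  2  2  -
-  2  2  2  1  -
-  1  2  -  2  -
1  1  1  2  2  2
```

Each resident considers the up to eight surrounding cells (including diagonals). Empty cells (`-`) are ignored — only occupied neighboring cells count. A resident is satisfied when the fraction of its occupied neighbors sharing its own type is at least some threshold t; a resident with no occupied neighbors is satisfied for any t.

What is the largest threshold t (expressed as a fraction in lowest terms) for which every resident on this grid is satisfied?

(0,0)1 1/1
(0,2)2 3/3
(0,3)2 5/5
(0,4)2 5/5
(0,5)2 3/3
(1,0)1 2/2
(1,2)2 5/5
(1,3)2 8/8
(1,4)2 7/7
(1,5)2 4/4
(2,0)1 1/2
(2,2)2 6/6
(2,3)2 7/8
(2,4)2 5/6
(3,1)2 3/5
(3,2)2 5/6
(3,3)2 6/7
(3,4)1 0/4
(4,1)1 3/6
(4,2)2 4/7
(4,4)2 4/5
(5,0)1 2/2
(5,1)1 3/4
(5,2)1 2/4
(5,3)2 3/4
(5,4)2 3/3
(5,5)2 2/2
The smallest same-type fraction is 0/4 at (3,4), which reduces to 0/1. Any threshold above that leaves this resident unsatisfied.

0/1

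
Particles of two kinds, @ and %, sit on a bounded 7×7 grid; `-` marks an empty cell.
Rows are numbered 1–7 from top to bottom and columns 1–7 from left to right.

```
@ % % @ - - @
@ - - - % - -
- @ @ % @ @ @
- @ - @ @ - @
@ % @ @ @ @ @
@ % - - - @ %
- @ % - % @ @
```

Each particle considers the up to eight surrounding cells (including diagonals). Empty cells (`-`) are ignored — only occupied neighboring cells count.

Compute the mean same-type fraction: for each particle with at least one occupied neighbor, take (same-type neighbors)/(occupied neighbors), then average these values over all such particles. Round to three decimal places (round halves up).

0.580

Row 1: (1,1)@ 1/2 · (1,2)% 1/3 · (1,3)% 1/2 · (1,4)@ 0/2 · (1,7)@ — no occupied neighbors
Row 2: (2,1)@ 2/3 · (2,5)% 1/4
Row 3: (3,2)@ 3/3 · (3,3)@ 3/4 · (3,4)% 1/5 · (3,5)@ 3/5 · (3,6)@ 4/5 · (3,7)@ 2/2
Row 4: (4,2)@ 4/5 · (4,4)@ 6/7 · (4,5)@ 6/7 · (4,7)@ 4/4
Row 5: (5,1)@ 2/4 · (5,2)% 1/5 · (5,3)@ 3/5 · (5,4)@ 4/4 · (5,5)@ 5/5 · (5,6)@ 5/6 · (5,7)@ 3/4
Row 6: (6,1)@ 2/4 · (6,2)% 2/6 · (6,6)@ 5/7 · (6,7)% 0/5
Row 7: (7,2)@ 1/3 · (7,3)% 1/2 · (7,5)% 0/2 · (7,6)@ 2/4 · (7,7)@ 2/3
Sum over 32 particles: 1/2 + 1/3 + 1/2 + 0/2 + 2/3 + 1/4 + 3/3 + 3/4 + 1/5 + 3/5 + 4/5 + 2/2 + 4/5 + 6/7 + 6/7 + 4/4 + 2/4 + 1/5 + 3/5 + 4/4 + 5/5 + 5/6 + 3/4 + 2/4 + 2/6 + 5/7 + 0/5 + 1/3 + 1/2 + 0/2 + 2/4 + 2/3 = 7789/420; mean = 7789/420 ÷ 32 = 7789/13440 = 0.579538… → 0.580.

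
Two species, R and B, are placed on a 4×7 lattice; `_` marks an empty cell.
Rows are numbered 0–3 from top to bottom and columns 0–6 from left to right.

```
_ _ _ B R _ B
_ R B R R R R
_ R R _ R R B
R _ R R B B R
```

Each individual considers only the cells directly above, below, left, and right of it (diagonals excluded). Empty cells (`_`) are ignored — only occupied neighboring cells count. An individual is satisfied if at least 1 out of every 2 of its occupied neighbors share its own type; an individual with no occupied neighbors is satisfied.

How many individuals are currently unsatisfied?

Row 0: (0,3)B 0/2 not · (0,4)R 1/2 satisfied · (0,6)B 0/1 not
Row 1: (1,1)R 1/2 satisfied · (1,2)B 0/3 not · (1,3)R 1/3 not · (1,4)R 4/4 satisfied · (1,5)R 3/3 satisfied · (1,6)R 1/3 not
Row 2: (2,1)R 2/2 satisfied · (2,2)R 2/3 satisfied · (2,4)R 2/3 satisfied · (2,5)R 2/4 satisfied · (2,6)B 0/3 not
Row 3: (3,0)R 0/0 satisfied · (3,2)R 2/2 satisfied · (3,3)R 1/2 satisfied · (3,4)B 1/3 not · (3,5)B 1/3 not · (3,6)R 0/2 not
Unsatisfied: (0,3), (0,6), (1,2), (1,3), (1,6), (2,6), (3,4), (3,5), (3,6) — 9 in total.

9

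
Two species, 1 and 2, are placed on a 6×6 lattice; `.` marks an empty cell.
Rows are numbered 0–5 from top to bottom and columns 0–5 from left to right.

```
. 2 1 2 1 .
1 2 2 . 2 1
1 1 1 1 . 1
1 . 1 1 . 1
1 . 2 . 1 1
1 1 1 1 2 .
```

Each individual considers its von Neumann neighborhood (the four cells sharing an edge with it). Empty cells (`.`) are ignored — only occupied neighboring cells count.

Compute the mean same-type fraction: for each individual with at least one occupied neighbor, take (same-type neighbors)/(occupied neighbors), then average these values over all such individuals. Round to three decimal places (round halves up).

(0,1)2 1/2
(0,2)1 0/3
(0,3)2 0/2
(0,4)1 0/2
(1,0)1 1/2
(1,1)2 2/4
(1,2)2 1/3
(1,4)2 0/2
(1,5)1 1/2
(2,0)1 3/3
(2,1)1 2/3
(2,2)1 3/4
(2,3)1 2/2
(2,5)1 2/2
(3,0)1 2/2
(3,2)1 2/3
(3,3)1 2/2
(3,5)1 2/2
(4,0)1 2/2
(4,2)2 0/2
(4,4)1 1/2
(4,5)1 2/2
(5,0)1 2/2
(5,1)1 2/2
(5,2)1 2/3
(5,3)1 1/2
(5,4)2 0/2
Sum over 27 individuals: 1/2 + 0/3 + 0/2 + 0/2 + 1/2 + 2/4 + 1/3 + 0/2 + 1/2 + 3/3 + 2/3 + 3/4 + 2/2 + 2/2 + 2/2 + 2/3 + 2/2 + 2/2 + 2/2 + 0/2 + 1/2 + 2/2 + 2/2 + 2/2 + 2/3 + 1/2 + 0/2 = 193/12; mean = 193/12 ÷ 27 = 193/324 = 0.595679… → 0.596.

0.596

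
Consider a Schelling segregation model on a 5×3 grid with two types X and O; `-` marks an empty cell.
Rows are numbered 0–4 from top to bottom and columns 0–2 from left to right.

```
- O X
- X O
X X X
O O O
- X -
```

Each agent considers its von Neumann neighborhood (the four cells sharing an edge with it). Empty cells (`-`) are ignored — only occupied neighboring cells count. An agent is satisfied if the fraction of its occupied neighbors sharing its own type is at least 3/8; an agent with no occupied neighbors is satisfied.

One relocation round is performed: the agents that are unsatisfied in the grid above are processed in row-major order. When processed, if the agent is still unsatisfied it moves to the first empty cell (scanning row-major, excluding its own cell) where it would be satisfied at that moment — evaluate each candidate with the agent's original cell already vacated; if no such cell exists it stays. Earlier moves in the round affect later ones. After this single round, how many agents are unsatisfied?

Initially unsatisfied (in order): (0,1), (0,2), (1,1), (1,2), (2,2), (4,1).
  (0,1) → (0,0).
  (0,2) → (0,1).
  (1,1): now satisfied by earlier moves; stays.
  (1,2) → (4,0).
  (2,2): now satisfied by earlier moves; stays.
  (4,1) → (0,2).
Resulting grid:
O X X
- X -
X X X
O O O
O - -
Unsatisfied now: (0,0).

1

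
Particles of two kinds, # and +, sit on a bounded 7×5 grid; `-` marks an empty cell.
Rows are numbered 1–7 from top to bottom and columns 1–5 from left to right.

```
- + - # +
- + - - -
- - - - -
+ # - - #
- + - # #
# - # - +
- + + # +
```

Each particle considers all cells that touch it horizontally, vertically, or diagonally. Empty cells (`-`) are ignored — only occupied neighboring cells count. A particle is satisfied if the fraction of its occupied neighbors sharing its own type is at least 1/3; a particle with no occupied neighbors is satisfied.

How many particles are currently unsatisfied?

Row 1: (1,2)+ 1/1 ok · (1,4)# 0/1 unhappy · (1,5)+ 0/1 unhappy
Row 2: (2,2)+ 1/1 ok
Row 4: (4,1)+ 1/2 ok · (4,2)# 0/2 unhappy · (4,5)# 2/2 ok
Row 5: (5,2)+ 1/4 unhappy · (5,4)# 3/4 ok · (5,5)# 2/3 ok
Row 6: (6,1)# 0/2 unhappy · (6,3)# 2/5 ok · (6,5)+ 1/4 unhappy
Row 7: (7,2)+ 1/3 ok · (7,3)+ 1/3 ok · (7,4)# 1/4 unhappy · (7,5)+ 1/2 ok
Unsatisfied: (1,4), (1,5), (4,2), (5,2), (6,1), (6,5), (7,4) — 7 in total.

7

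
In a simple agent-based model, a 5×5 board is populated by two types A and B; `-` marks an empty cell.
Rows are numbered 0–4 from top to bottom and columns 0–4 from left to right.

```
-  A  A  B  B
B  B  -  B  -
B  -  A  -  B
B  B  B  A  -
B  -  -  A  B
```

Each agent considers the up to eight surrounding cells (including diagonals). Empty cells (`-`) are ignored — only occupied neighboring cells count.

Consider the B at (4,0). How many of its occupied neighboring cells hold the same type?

Occupied neighbors of (4,0): (3,0)=B, (3,1)=B.
Same type (B): 2 of 2.

2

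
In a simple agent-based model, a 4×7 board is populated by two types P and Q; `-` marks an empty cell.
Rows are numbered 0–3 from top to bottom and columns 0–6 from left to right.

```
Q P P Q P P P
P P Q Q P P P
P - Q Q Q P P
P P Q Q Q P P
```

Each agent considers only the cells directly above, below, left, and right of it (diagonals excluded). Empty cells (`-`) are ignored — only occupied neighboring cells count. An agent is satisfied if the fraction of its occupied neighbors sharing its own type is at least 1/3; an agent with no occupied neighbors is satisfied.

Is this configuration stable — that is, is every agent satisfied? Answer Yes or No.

Row 0: (0,0)Q 0/2 ✗ · (0,1)P 2/3 ✓ · (0,2)P 1/3 ✓ · (0,3)Q 1/3 ✓ · (0,4)P 2/3 ✓ · (0,5)P 3/3 ✓ · (0,6)P 2/2 ✓
Row 1: (1,0)P 2/3 ✓ · (1,1)P 2/3 ✓ · (1,2)Q 2/4 ✓ · (1,3)Q 3/4 ✓ · (1,4)P 2/4 ✓ · (1,5)P 4/4 ✓ · (1,6)P 3/3 ✓
Row 2: (2,0)P 2/2 ✓ · (2,2)Q 3/3 ✓ · (2,3)Q 4/4 ✓ · (2,4)Q 2/4 ✓ · (2,5)P 3/4 ✓ · (2,6)P 3/3 ✓
Row 3: (3,0)P 2/2 ✓ · (3,1)P 1/2 ✓ · (3,2)Q 2/3 ✓ · (3,3)Q 3/3 ✓ · (3,4)Q 2/3 ✓ · (3,5)P 2/3 ✓ · (3,6)P 2/2 ✓
For instance (0,0) has only 0/2 same-type neighbors, below 1/3.

No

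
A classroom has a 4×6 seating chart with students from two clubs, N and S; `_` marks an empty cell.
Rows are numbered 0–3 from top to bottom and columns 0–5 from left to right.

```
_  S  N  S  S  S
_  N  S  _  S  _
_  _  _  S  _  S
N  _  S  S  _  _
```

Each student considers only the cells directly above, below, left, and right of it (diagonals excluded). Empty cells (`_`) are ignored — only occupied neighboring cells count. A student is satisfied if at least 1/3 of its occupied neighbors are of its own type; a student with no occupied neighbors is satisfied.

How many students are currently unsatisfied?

(0,1)S 0/2 not
(0,2)N 0/3 not
(0,3)S 1/2 satisfied
(0,4)S 3/3 satisfied
(0,5)S 1/1 satisfied
(1,1)N 0/2 not
(1,2)S 0/2 not
(1,4)S 1/1 satisfied
(2,3)S 1/1 satisfied
(2,5)S 0/0 satisfied
(3,0)N 0/0 satisfied
(3,2)S 1/1 satisfied
(3,3)S 2/2 satisfied
Unsatisfied: (0,1), (0,2), (1,1), (1,2) — 4 in total.

4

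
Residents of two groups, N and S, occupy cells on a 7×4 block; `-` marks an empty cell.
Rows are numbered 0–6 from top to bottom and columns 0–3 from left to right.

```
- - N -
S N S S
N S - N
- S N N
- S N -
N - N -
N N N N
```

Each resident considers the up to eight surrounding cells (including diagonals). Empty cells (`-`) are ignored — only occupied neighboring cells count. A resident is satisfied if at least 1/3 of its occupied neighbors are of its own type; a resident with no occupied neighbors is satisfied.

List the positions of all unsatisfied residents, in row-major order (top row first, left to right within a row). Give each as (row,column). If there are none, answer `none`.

(2,0), (4,1)

Row 0: (0,2)N 1/3 satisfied
Row 1: (1,0)S 1/3 satisfied · (1,1)N 2/5 satisfied · (1,2)S 2/5 satisfied · (1,3)S 1/3 satisfied
Row 2: (2,0)N 1/4 not · (2,1)S 3/6 satisfied · (2,3)N 2/4 satisfied
Row 3: (3,1)S 2/5 satisfied · (3,2)N 3/6 satisfied · (3,3)N 3/3 satisfied
Row 4: (4,1)S 1/5 not · (4,2)N 3/5 satisfied
Row 5: (5,0)N 2/3 satisfied · (5,2)N 4/5 satisfied
Row 6: (6,0)N 2/2 satisfied · (6,1)N 4/4 satisfied · (6,2)N 3/3 satisfied · (6,3)N 2/2 satisfied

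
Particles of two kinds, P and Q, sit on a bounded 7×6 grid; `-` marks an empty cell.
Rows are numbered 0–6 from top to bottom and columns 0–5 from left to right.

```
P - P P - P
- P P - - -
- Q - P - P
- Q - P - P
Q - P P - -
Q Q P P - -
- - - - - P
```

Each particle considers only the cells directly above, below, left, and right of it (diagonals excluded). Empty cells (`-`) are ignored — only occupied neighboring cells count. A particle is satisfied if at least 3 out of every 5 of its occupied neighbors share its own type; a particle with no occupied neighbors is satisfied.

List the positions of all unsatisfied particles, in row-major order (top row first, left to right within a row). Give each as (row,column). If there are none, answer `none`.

(1,1), (2,1), (5,1)

Row 0: (0,0)P 0/0 ok · (0,2)P 2/2 ok · (0,3)P 1/1 ok · (0,5)P 0/0 ok
Row 1: (1,1)P 1/2 unhappy · (1,2)P 2/2 ok
Row 2: (2,1)Q 1/2 unhappy · (2,3)P 1/1 ok · (2,5)P 1/1 ok
Row 3: (3,1)Q 1/1 ok · (3,3)P 2/2 ok · (3,5)P 1/1 ok
Row 4: (4,0)Q 1/1 ok · (4,2)P 2/2 ok · (4,3)P 3/3 ok
Row 5: (5,0)Q 2/2 ok · (5,1)Q 1/2 unhappy · (5,2)P 2/3 ok · (5,3)P 2/2 ok
Row 6: (6,5)P 0/0 ok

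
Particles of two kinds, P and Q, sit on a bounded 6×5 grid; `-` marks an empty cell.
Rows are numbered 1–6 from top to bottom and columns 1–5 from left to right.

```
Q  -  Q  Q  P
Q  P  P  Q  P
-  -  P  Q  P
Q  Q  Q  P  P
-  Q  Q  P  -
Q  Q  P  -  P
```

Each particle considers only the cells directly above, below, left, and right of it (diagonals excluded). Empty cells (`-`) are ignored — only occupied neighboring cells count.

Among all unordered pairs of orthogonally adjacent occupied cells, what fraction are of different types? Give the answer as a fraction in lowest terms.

Scan each occupied cell's neighbors to the right and below so each pair is counted once.
From row 1: 2 unlike of 6 pairs (running 2/6).
From row 2: 3 unlike of 7 pairs (running 5/13).
From row 3: 4 unlike of 5 pairs (running 9/18).
From row 4: 1 unlike of 7 pairs (running 10/25).
From row 5: 2 unlike of 4 pairs (running 12/29).
From row 6: 1 unlike of 2 pairs (running 13/31).
Total adjacent occupied pairs: 31; unlike-type pairs: 13.
13/31 is already in lowest terms.

13/31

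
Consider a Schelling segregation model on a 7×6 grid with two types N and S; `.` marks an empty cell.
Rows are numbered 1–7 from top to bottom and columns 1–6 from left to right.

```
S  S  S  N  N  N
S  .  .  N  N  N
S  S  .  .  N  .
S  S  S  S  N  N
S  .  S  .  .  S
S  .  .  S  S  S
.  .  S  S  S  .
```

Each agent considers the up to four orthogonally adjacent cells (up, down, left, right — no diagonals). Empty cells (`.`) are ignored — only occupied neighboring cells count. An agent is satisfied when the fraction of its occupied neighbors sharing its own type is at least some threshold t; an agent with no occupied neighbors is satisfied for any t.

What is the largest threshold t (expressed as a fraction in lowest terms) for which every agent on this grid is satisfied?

Row 1: (1,1)S 2/2 · (1,2)S 2/2 · (1,3)S 1/2 · (1,4)N 2/3 · (1,5)N 3/3 · (1,6)N 2/2
Row 2: (2,1)S 2/2 · (2,4)N 2/2 · (2,5)N 4/4 · (2,6)N 2/2
Row 3: (3,1)S 3/3 · (3,2)S 2/2 · (3,5)N 2/2
Row 4: (4,1)S 3/3 · (4,2)S 3/3 · (4,3)S 3/3 · (4,4)S 1/2 · (4,5)N 2/3 · (4,6)N 1/2
Row 5: (5,1)S 2/2 · (5,3)S 1/1 · (5,6)S 1/2
Row 6: (6,1)S 1/1 · (6,4)S 2/2 · (6,5)S 3/3 · (6,6)S 2/2
Row 7: (7,3)S 1/1 · (7,4)S 3/3 · (7,5)S 2/2
The smallest same-type fraction is 1/2 at (1,3), which reduces to 1/2. Any threshold above that leaves this agent unsatisfied.

1/2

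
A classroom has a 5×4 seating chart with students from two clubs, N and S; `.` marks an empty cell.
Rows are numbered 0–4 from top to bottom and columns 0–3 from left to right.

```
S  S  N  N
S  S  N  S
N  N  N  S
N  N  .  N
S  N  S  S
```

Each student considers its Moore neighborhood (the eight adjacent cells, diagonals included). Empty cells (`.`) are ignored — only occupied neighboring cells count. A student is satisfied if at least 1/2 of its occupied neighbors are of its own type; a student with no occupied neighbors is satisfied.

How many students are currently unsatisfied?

Row 0: (0,0)S 3/3 ✓ · (0,1)S 3/5 ✓ · (0,2)N 2/5 ✗ · (0,3)N 2/3 ✓
Row 1: (1,0)S 3/5 ✓ · (1,1)S 3/8 ✗ · (1,2)N 4/8 ✓ · (1,3)S 1/5 ✗
Row 2: (2,0)N 3/5 ✓ · (2,1)N 5/7 ✓ · (2,2)N 4/7 ✓ · (2,3)S 1/4 ✗
Row 3: (3,0)N 4/5 ✓ · (3,1)N 5/7 ✓ · (3,3)N 1/4 ✗
Row 4: (4,0)S 0/3 ✗ · (4,1)N 2/4 ✓ · (4,2)S 1/4 ✗ · (4,3)S 1/2 ✓
Unsatisfied: (0,2), (1,1), (1,3), (2,3), (3,3), (4,0), (4,2) — 7 in total.

7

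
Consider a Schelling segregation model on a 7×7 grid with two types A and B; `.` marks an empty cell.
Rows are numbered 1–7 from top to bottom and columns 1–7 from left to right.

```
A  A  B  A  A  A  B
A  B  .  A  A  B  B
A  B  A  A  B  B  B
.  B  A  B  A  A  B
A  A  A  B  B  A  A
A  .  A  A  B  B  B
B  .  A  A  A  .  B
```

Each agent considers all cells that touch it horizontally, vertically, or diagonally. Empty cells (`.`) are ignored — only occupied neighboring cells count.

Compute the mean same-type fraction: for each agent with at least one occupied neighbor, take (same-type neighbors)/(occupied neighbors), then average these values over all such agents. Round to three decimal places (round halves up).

0.546

(1,1)A 2/3
(1,2)A 2/4
(1,3)B 1/4
(1,4)A 3/4
(1,5)A 4/5
(1,6)A 2/5
(1,7)B 2/3
(2,1)A 3/5
(2,2)B 2/7
(2,4)A 5/7
(2,5)A 5/8
(2,6)B 5/8
(2,7)B 4/5
(3,1)A 1/4
(3,2)B 2/6
(3,3)A 3/7
(3,4)A 5/7
(3,5)B 3/8
(3,6)B 5/8
(3,7)B 4/5
(4,2)B 1/7
(4,3)A 4/8
(4,4)B 3/8
(4,5)A 3/8
(4,6)A 3/8
(4,7)B 2/5
(5,1)A 2/3
(5,2)A 5/6
(5,3)A 4/7
(5,4)B 3/8
(5,5)B 4/8
(5,6)A 3/8
(5,7)A 2/5
(6,1)A 2/3
(6,3)A 5/6
(6,4)A 5/8
(6,5)B 3/7
(6,6)B 4/7
(6,7)B 2/4
(7,1)B 0/1
(7,3)A 3/3
(7,4)A 4/5
(7,5)A 2/4
(7,7)B 2/2
Sum over 44 agents: 2/3 + 2/4 + 1/4 + 3/4 + 4/5 + 2/5 + 2/3 + 3/5 + 2/7 + 5/7 + 5/8 + 5/8 + 4/5 + 1/4 + 2/6 + 3/7 + 5/7 + 3/8 + 5/8 + 4/5 + 1/7 + 4/8 + 3/8 + 3/8 + 3/8 + 2/5 + 2/3 + 5/6 + 4/7 + 3/8 + 4/8 + 3/8 + 2/5 + 2/3 + 5/6 + 5/8 + 3/7 + 4/7 + 2/4 + 0/1 + 3/3 + 4/5 + 2/4 + 2/2 = 1009/42; mean = 1009/42 ÷ 44 = 1009/1848 = 0.545995… → 0.546.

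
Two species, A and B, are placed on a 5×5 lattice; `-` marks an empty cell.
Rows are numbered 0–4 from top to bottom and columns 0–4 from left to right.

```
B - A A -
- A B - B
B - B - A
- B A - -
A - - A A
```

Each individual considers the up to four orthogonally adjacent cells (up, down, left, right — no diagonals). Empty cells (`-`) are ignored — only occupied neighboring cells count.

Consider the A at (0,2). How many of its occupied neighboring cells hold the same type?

1

Occupied neighbors of (0,2): (1,2)=B, (0,3)=A.
Same type (A): 1 of 2.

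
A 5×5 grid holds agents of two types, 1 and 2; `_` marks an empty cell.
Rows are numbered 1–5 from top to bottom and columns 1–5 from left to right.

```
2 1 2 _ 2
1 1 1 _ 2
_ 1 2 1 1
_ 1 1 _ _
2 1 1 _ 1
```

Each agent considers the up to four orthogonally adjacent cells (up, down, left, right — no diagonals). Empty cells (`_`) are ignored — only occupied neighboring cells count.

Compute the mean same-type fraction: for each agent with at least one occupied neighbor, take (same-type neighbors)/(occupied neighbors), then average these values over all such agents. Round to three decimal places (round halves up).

0.510

(1,1)2 0/2
(1,2)1 1/3
(1,3)2 0/2
(1,5)2 1/1
(2,1)1 1/2
(2,2)1 4/4
(2,3)1 1/3
(2,5)2 1/2
(3,2)1 2/3
(3,3)2 0/4
(3,4)1 1/2
(3,5)1 1/2
(4,2)1 3/3
(4,3)1 2/3
(5,1)2 0/1
(5,2)1 2/3
(5,3)1 2/2
(5,5)1 — no occupied neighbors
Sum over 17 agents: 0/2 + 1/3 + 0/2 + 1/1 + 1/2 + 4/4 + 1/3 + 1/2 + 2/3 + 0/4 + 1/2 + 1/2 + 3/3 + 2/3 + 0/1 + 2/3 + 2/2 = 26/3; mean = 26/3 ÷ 17 = 26/51 = 0.509803… → 0.510.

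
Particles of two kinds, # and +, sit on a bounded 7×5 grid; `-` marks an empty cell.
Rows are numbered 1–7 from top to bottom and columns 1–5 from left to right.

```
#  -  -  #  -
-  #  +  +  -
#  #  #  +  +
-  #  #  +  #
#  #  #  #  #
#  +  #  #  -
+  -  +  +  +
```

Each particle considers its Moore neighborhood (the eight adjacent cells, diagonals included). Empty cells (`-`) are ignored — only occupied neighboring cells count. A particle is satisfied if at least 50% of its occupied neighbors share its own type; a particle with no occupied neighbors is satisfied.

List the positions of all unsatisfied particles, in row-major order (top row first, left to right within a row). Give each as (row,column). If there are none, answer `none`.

(1,4), (2,3), (4,4), (4,5), (6,2)

(1,1)# 1/1 ok
(1,4)# 0/2 unhappy
(2,2)# 4/5 ok
(2,3)+ 2/6 unhappy
(2,4)+ 3/5 ok
(3,1)# 3/3 ok
(3,2)# 5/6 ok
(3,3)# 4/8 ok
(3,4)+ 4/7 ok
(3,5)+ 3/4 ok
(4,2)# 7/7 ok
(4,3)# 6/8 ok
(4,4)+ 2/8 unhappy
(4,5)# 2/5 unhappy
(5,1)# 3/4 ok
(5,2)# 6/7 ok
(5,3)# 6/8 ok
(5,4)# 6/7 ok
(5,5)# 3/4 ok
(6,1)# 2/4 ok
(6,2)+ 2/7 unhappy
(6,3)# 4/7 ok
(6,4)# 4/7 ok
(7,1)+ 1/2 ok
(7,3)+ 2/4 ok
(7,4)+ 2/4 ok
(7,5)+ 1/2 ok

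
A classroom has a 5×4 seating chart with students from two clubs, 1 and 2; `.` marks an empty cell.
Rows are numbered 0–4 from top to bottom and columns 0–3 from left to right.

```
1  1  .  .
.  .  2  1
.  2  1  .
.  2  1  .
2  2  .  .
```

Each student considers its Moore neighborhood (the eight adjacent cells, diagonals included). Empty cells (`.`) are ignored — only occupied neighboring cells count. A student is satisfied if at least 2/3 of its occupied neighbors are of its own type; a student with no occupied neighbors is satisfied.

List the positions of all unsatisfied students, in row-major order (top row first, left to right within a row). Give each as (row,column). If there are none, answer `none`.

(0,1), (1,2), (1,3), (2,1), (2,2), (3,1), (3,2)

(0,0)1 1/1 satisfied
(0,1)1 1/2 not
(1,2)2 1/4 not
(1,3)1 1/2 not
(2,1)2 2/4 not
(2,2)1 2/5 not
(3,1)2 3/5 not
(3,2)1 1/4 not
(4,0)2 2/2 satisfied
(4,1)2 2/3 satisfied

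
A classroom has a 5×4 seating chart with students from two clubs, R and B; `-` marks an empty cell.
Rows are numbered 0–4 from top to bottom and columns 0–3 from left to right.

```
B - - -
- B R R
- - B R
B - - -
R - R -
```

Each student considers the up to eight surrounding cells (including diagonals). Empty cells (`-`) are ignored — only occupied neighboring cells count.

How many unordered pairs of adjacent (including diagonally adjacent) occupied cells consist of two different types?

Scan each occupied cell's neighbors to the right and below (and the two forward diagonals) so each pair is counted once.
From row 0: 0 unlike of 1 pairs (running 0/1).
From row 1: 3 unlike of 7 pairs (running 3/8).
From row 2: 1 unlike of 1 pairs (running 4/9).
From row 3: 1 unlike of 1 pairs (running 5/10).
Total adjacent occupied pairs: 10; unlike-type pairs: 5.

5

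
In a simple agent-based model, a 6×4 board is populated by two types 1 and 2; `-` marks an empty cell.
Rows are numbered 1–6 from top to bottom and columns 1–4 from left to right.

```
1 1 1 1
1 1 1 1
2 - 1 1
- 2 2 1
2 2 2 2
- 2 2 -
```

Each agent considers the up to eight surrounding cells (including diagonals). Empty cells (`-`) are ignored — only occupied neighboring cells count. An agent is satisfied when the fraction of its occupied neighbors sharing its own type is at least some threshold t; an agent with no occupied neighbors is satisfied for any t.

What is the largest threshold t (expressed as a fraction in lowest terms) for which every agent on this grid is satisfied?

1/3

Row 1: (1,1)1 3/3 · (1,2)1 5/5 · (1,3)1 5/5 · (1,4)1 3/3
Row 2: (2,1)1 3/4 · (2,2)1 6/7 · (2,3)1 7/7 · (2,4)1 5/5
Row 3: (3,1)2 1/3 · (3,3)1 5/7 · (3,4)1 4/5
Row 4: (4,2)2 5/6 · (4,3)2 4/7 · (4,4)1 2/5
Row 5: (5,1)2 3/3 · (5,2)2 6/6 · (5,3)2 6/7 · (5,4)2 3/4
Row 6: (6,2)2 4/4 · (6,3)2 4/4
The smallest same-type fraction is 1/3 at (3,1), which reduces to 1/3. Any threshold above that leaves this agent unsatisfied.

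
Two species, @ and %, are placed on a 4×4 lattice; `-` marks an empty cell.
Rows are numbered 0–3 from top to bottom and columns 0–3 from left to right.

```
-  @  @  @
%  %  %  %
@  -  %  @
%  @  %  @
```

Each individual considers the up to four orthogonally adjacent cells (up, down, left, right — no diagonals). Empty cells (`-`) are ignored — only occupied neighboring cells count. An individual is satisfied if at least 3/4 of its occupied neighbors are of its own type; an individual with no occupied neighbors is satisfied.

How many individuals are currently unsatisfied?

13

(0,1)@ 1/2 unhappy
(0,2)@ 2/3 unhappy
(0,3)@ 1/2 unhappy
(1,0)% 1/2 unhappy
(1,1)% 2/3 unhappy
(1,2)% 3/4 ok
(1,3)% 1/3 unhappy
(2,0)@ 0/2 unhappy
(2,2)% 2/3 unhappy
(2,3)@ 1/3 unhappy
(3,0)% 0/2 unhappy
(3,1)@ 0/2 unhappy
(3,2)% 1/3 unhappy
(3,3)@ 1/2 unhappy
Unsatisfied: (0,1), (0,2), (0,3), (1,0), (1,1), (1,3), (2,0), (2,2), (2,3), (3,0), (3,1), (3,2), (3,3) — 13 in total.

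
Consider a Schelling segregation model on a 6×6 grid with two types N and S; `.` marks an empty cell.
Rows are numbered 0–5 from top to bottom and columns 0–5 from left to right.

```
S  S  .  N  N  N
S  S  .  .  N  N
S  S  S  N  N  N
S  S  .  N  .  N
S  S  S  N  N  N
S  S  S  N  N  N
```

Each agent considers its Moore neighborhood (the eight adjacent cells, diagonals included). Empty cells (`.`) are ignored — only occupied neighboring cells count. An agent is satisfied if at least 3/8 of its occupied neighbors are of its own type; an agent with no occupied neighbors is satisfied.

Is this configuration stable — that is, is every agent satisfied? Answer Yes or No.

(0,0)S 3/3 ✓
(0,1)S 3/3 ✓
(0,3)N 2/2 ✓
(0,4)N 4/4 ✓
(0,5)N 3/3 ✓
(1,0)S 5/5 ✓
(1,1)S 6/6 ✓
(1,4)N 7/7 ✓
(1,5)N 5/5 ✓
(2,0)S 5/5 ✓
(2,1)S 6/6 ✓
(2,2)S 3/5 ✓
(2,3)N 3/4 ✓
(2,4)N 6/6 ✓
(2,5)N 4/4 ✓
(3,0)S 5/5 ✓
(3,1)S 7/7 ✓
(3,3)N 4/6 ✓
(3,5)N 4/4 ✓
(4,0)S 5/5 ✓
(4,1)S 7/7 ✓
(4,2)S 4/7 ✓
(4,3)N 4/6 ✓
(4,4)N 7/7 ✓
(4,5)N 4/4 ✓
(5,0)S 3/3 ✓
(5,1)S 5/5 ✓
(5,2)S 3/5 ✓
(5,3)N 3/5 ✓
(5,4)N 5/5 ✓
(5,5)N 3/3 ✓
All meet the threshold, so the configuration is stable.

Yes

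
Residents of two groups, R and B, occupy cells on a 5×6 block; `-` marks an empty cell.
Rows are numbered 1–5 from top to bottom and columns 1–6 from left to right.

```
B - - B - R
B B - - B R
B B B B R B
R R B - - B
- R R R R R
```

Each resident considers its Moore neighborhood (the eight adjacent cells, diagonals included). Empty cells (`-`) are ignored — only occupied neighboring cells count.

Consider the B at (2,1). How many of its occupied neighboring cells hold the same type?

Occupied neighbors of (2,1): (1,1)=B, (2,2)=B, (3,1)=B, (3,2)=B.
Same type (B): 4 of 4.

4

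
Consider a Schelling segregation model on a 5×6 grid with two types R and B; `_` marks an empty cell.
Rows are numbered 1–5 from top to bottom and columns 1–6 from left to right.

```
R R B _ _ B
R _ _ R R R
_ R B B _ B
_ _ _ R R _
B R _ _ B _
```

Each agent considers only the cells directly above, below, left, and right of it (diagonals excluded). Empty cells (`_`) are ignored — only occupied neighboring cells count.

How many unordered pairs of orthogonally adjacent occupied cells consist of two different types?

8

Scan each occupied cell's neighbors to the right and below so each pair is counted once.
From row 1: 2 unlike of 4 pairs (running 2/4).
From row 2: 2 unlike of 4 pairs (running 4/8).
From row 3: 2 unlike of 3 pairs (running 6/11).
From row 4: 1 unlike of 2 pairs (running 7/13).
From row 5: 1 unlike of 1 pairs (running 8/14).
Total adjacent occupied pairs: 14; unlike-type pairs: 8.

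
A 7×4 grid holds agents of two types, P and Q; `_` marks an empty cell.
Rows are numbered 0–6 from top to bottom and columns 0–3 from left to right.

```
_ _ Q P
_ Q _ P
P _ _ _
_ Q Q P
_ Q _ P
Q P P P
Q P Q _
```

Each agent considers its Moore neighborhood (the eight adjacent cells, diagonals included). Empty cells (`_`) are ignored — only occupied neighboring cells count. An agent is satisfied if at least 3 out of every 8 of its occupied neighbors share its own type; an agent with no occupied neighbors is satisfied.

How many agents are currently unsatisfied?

5

Row 0: (0,2)Q 1/3 not · (0,3)P 1/2 satisfied
Row 1: (1,1)Q 1/2 satisfied · (1,3)P 1/2 satisfied
Row 2: (2,0)P 0/2 not
Row 3: (3,1)Q 2/3 satisfied · (3,2)Q 2/4 satisfied · (3,3)P 1/2 satisfied
Row 4: (4,1)Q 3/5 satisfied · (4,3)P 3/4 satisfied
Row 5: (5,0)Q 2/4 satisfied · (5,1)P 2/6 not · (5,2)P 4/6 satisfied · (5,3)P 2/3 satisfied
Row 6: (6,0)Q 1/3 not · (6,1)P 2/5 satisfied · (6,2)Q 0/4 not
Unsatisfied: (0,2), (2,0), (5,1), (6,0), (6,2) — 5 in total.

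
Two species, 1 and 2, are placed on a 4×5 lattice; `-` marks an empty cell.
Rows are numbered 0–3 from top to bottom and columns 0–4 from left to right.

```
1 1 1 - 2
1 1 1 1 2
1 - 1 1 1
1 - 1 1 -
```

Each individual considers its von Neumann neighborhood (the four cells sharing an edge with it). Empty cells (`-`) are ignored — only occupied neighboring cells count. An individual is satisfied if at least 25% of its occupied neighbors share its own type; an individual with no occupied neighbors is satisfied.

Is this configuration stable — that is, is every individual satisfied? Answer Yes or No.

Yes

(0,0)1 2/2 ok
(0,1)1 3/3 ok
(0,2)1 2/2 ok
(0,4)2 1/1 ok
(1,0)1 3/3 ok
(1,1)1 3/3 ok
(1,2)1 4/4 ok
(1,3)1 2/3 ok
(1,4)2 1/3 ok
(2,0)1 2/2 ok
(2,2)1 3/3 ok
(2,3)1 4/4 ok
(2,4)1 1/2 ok
(3,0)1 1/1 ok
(3,2)1 2/2 ok
(3,3)1 2/2 ok
All meet the threshold, so the configuration is stable.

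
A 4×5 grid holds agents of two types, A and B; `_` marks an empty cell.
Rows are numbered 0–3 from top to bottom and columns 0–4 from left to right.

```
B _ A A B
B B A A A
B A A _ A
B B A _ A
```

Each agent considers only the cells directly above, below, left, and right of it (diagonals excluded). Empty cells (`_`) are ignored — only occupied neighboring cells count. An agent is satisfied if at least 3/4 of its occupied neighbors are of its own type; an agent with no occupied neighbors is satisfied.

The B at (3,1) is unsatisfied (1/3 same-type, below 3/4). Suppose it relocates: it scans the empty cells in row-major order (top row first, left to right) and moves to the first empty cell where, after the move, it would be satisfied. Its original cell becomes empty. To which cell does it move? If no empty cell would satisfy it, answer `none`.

none

Vacating (3,1). Empty cells in order:
  (0,1): 2/3 same-type → still unsatisfied.
  (2,3): 0/3 same-type → still unsatisfied.
  (3,3): 0/2 same-type → still unsatisfied.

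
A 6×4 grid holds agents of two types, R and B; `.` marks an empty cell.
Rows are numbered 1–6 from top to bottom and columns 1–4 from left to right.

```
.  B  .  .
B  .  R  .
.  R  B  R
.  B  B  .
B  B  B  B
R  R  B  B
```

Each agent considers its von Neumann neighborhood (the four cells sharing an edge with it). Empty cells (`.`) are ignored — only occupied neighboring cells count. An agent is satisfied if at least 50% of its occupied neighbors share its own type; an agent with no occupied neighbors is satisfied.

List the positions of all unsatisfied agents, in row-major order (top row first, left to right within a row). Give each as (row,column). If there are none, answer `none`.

(2,3), (3,2), (3,3), (3,4), (6,2)

Row 1: (1,2)B 0/0 ok
Row 2: (2,1)B 0/0 ok · (2,3)R 0/1 unhappy
Row 3: (3,2)R 0/2 unhappy · (3,3)B 1/4 unhappy · (3,4)R 0/1 unhappy
Row 4: (4,2)B 2/3 ok · (4,3)B 3/3 ok
Row 5: (5,1)B 1/2 ok · (5,2)B 3/4 ok · (5,3)B 4/4 ok · (5,4)B 2/2 ok
Row 6: (6,1)R 1/2 ok · (6,2)R 1/3 unhappy · (6,3)B 2/3 ok · (6,4)B 2/2 ok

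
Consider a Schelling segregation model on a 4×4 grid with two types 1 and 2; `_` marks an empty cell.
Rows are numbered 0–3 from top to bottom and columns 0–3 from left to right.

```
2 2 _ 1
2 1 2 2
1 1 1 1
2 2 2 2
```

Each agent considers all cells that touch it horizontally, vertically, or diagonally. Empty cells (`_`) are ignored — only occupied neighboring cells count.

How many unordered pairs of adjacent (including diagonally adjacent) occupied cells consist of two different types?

23

Scan each occupied cell's neighbors to the right and below (and the two forward diagonals) so each pair is counted once.
Row 0: 2(0,0)–2(0,1)= 2(0,0)–2(1,0)= 2(0,0)–1(1,1)≠ 2(0,1)–1(1,1)≠ 2(0,1)–2(1,2)= 2(0,1)–2(1,0)= 1(0,3)–2(1,3)≠ 1(0,3)–2(1,2)≠  → 4/8 unlike.
Row 1: 2(1,0)–1(1,1)≠ 2(1,0)–1(2,0)≠ 2(1,0)–1(2,1)≠ 1(1,1)–2(1,2)≠ 1(1,1)–1(2,1)= 1(1,1)–1(2,2)= 1(1,1)–1(2,0)= 2(1,2)–2(1,3)= 2(1,2)–1(2,2)≠ 2(1,2)–1(2,3)≠ 2(1,2)–1(2,1)≠ 2(1,3)–1(2,3)≠ 2(1,3)–1(2,2)≠  → 9/13 unlike.
Row 2: 1(2,0)–1(2,1)= 1(2,0)–2(3,0)≠ 1(2,0)–2(3,1)≠ 1(2,1)–1(2,2)= 1(2,1)–2(3,1)≠ 1(2,1)–2(3,2)≠ 1(2,1)–2(3,0)≠ 1(2,2)–1(2,3)= 1(2,2)–2(3,2)≠ 1(2,2)–2(3,3)≠ 1(2,2)–2(3,1)≠ 1(2,3)–2(3,3)≠ 1(2,3)–2(3,2)≠  → 10/13 unlike.
Row 3: 2(3,0)–2(3,1)= 2(3,1)–2(3,2)= 2(3,2)–2(3,3)=  → 0/3 unlike.
Total adjacent occupied pairs: 37; unlike-type pairs: 23.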